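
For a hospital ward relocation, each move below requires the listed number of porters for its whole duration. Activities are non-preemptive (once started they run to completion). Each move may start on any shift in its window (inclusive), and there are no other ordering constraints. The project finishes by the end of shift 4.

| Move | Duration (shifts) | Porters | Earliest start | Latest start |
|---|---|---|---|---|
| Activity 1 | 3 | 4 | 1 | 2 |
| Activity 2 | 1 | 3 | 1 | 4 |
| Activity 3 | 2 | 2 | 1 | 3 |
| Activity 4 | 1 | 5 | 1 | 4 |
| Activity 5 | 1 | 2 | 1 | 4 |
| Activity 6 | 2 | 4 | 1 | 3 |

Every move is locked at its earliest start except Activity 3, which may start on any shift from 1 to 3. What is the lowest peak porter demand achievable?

18

Activity 3@1: s1:20  s2:10  s3:4  s4:0 → peak 20
Activity 3@2: s1:18  s2:10  s3:6  s4:0 → peak 18
Activity 3@3: s1:18  s2:8  s3:6  s4:2 → peak 18
Best is Activity 3@2, peak 18.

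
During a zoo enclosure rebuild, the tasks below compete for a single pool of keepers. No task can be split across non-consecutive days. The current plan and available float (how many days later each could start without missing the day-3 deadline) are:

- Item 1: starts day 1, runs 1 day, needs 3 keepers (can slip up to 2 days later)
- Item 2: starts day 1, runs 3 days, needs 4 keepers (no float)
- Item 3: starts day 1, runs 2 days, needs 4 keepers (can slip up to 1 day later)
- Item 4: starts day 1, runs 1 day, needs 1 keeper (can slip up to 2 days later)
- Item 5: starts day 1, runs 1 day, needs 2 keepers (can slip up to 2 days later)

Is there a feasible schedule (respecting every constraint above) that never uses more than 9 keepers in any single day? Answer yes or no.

Schedule Item 1@1, Item 2@1, Item 3@2, Item 4@2, Item 5@1: d1:9  d2:9  d3:8 — peak 9 ≤ 9.

yes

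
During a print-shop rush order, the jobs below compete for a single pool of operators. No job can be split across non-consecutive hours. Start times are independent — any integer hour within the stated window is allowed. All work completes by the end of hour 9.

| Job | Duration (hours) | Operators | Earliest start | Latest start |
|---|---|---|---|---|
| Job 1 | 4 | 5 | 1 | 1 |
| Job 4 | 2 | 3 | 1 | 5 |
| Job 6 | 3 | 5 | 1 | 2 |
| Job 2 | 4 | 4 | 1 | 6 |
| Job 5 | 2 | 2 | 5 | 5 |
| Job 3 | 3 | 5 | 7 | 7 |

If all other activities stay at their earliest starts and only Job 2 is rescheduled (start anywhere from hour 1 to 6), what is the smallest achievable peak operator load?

13

Job 2@1: h1:17  h2:17  h3:14  h4:9  h5:2  h6:2  h7:5  h8:5  h9:5 → peak 17
Job 2@2: h1:13  h2:17  h3:14  h4:9  h5:6  h6:2  h7:5  h8:5  h9:5 → peak 17
Job 2@3: h1:13  h2:13  h3:14  h4:9  h5:6  h6:6  h7:5  h8:5  h9:5 → peak 14
Job 2@4: h1:13  h2:13  h3:10  h4:9  h5:6  h6:6  h7:9  h8:5  h9:5 → peak 13
Job 2@5: h1:13  h2:13  h3:10  h4:5  h5:6  h6:6  h7:9  h8:9  h9:5 → peak 13
Job 2@6: h1:13  h2:13  h3:10  h4:5  h5:2  h6:6  h7:9  h8:9  h9:9 → peak 13
Best is Job 2@4, peak 13.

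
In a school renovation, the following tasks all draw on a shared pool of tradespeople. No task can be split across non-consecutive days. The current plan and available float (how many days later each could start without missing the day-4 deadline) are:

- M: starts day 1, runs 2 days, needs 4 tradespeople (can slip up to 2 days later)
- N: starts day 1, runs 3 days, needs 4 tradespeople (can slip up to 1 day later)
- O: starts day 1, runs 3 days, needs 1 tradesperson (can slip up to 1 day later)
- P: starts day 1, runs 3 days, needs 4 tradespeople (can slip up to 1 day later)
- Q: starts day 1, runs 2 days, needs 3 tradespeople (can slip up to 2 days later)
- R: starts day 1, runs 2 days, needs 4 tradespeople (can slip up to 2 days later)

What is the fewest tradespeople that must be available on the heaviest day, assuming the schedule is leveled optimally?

Early-start (M@1, N@1, O@1, P@1, Q@1, R@1) gives peak 20: d1:20  d2:20  d3:9  d4:0.
Shift R→3.
Schedule M@1, N@1, O@1, P@1, Q@1, R@3: d1:16  d2:16  d3:13  d4:4 — peak 16.

16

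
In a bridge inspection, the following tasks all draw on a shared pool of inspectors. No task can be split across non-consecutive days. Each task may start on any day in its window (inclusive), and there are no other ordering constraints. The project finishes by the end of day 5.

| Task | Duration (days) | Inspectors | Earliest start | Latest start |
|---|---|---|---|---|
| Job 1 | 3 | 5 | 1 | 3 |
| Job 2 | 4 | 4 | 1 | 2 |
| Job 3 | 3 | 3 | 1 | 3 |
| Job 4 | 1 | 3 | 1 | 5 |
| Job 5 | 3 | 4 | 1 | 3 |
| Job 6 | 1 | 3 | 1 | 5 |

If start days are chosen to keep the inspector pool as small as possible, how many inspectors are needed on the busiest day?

Early-start (Job 1@1, Job 2@1, Job 3@1, Job 4@1, Job 5@1, Job 6@1) gives peak 22: d1:22  d2:16  d3:16  d4:4  d5:0.
Shift Job 5→2, Job 6→4.
Schedule Job 1@1, Job 2@1, Job 3@1, Job 4@1, Job 5@2, Job 6@4: d1:15  d2:16  d3:16  d4:11  d5:0 — peak 16.

16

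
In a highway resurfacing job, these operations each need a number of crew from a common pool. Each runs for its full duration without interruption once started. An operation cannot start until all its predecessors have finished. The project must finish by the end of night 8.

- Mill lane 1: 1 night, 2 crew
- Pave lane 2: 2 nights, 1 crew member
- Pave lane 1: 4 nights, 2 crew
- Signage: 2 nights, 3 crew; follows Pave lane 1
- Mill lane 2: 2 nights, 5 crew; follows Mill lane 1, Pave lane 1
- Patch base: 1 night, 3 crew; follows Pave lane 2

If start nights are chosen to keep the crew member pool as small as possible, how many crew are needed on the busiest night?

5

Early-start (Mill lane 1@1, Pave lane 2@1, Pave lane 1@1, Signage@5, Mill lane 2@5, Patch base@3) gives peak 8: n1:5  n2:3  n3:5  n4:2  n5:8  n6:8  n7:0  n8:0.
Shift Mill lane 2→7.
Schedule Mill lane 1@1, Pave lane 2@1, Pave lane 1@1, Signage@5, Mill lane 2@7, Patch base@3: n1:5  n2:3  n3:5  n4:2  n5:3  n6:3  n7:5  n8:5 — peak 5.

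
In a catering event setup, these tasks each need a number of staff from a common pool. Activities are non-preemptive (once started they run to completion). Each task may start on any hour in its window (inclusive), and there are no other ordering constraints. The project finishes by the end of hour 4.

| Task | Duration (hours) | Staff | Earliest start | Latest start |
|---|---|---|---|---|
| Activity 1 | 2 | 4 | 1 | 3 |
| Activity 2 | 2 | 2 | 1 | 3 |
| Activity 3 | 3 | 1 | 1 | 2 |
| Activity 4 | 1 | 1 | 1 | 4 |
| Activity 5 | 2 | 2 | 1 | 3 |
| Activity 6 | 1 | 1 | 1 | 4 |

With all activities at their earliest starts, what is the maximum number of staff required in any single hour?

11

Early-start schedule: Activity 1@1, Activity 2@1, Activity 3@1, Activity 4@1, Activity 5@1, Activity 6@1.
Load per hour: hour 1: 11, hour 2: 9, hour 3: 1, hour 4: 0.
Peak is 11.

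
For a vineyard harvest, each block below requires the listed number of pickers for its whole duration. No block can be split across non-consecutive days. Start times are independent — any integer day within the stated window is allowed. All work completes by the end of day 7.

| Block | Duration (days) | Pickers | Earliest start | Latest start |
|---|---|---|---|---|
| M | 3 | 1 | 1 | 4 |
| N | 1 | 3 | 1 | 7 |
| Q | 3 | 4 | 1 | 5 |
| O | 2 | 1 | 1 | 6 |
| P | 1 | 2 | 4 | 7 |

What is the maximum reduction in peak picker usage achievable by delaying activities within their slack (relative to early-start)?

5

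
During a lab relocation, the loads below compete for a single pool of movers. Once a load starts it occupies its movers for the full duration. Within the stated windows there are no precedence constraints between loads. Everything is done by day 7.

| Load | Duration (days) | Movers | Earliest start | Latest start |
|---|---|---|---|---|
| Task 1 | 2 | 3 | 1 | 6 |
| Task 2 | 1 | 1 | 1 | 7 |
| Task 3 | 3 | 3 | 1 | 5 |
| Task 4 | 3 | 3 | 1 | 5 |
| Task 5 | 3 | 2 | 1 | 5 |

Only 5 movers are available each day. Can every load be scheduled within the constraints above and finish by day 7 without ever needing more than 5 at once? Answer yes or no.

The minimum achievable peak is 6; 5 < 6, so no feasible schedule stays within the cap.

no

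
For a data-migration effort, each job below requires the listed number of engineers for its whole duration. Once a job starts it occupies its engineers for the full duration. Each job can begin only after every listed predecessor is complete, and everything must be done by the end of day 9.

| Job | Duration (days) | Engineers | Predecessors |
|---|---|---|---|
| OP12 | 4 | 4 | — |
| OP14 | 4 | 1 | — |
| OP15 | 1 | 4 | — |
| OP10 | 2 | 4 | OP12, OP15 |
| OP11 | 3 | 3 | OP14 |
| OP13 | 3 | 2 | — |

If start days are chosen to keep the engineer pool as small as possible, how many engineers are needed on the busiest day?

Early-start (OP12@1, OP14@1, OP15@1, OP10@5, OP11@5, OP13@1) gives peak 11: d1:11  d2:7  d3:7  d4:5  d5:7  d6:7  d7:3  d8:0  d9:0.
Shift OP15→5, OP10→6.
Schedule OP12@1, OP14@1, OP15@5, OP10@6, OP11@5, OP13@1: d1:7  d2:7  d3:7  d4:5  d5:7  d6:7  d7:7  d8:0  d9:0 — peak 7.

7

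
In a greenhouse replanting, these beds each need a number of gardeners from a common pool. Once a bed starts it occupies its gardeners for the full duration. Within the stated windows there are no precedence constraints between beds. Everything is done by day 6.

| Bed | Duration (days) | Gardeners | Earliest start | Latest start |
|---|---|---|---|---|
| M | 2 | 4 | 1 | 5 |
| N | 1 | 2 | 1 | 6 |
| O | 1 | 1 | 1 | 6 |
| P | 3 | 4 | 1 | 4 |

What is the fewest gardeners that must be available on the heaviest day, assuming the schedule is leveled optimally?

Early-start (M@1, N@1, O@1, P@1) gives peak 11: d1:11  d2:8  d3:4  d4:0  d5:0  d6:0.
Shift N→3, O→3, P→4.
Schedule M@1, N@3, O@3, P@4: d1:4  d2:4  d3:3  d4:4  d5:4  d6:4 — peak 4.
Total gardener-days = 23 over 6 days ⇒ peak ≥ ⌈23/6⌉ = 4, so 4 is optimal.

4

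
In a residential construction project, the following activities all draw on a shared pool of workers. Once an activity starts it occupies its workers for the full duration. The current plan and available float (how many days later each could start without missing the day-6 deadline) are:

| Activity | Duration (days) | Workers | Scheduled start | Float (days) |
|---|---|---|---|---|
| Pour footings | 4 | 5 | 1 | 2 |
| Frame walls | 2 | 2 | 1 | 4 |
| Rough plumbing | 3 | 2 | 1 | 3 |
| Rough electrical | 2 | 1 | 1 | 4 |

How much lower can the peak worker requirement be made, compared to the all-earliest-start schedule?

3

Early-start peak: d1:10  d2:10  d3:7  d4:5  d5:0  d6:0 ⇒ 10.
Leveled (Pour footings@1, Frame walls@1, Rough plumbing@3, Rough electrical@5): d1:7  d2:7  d3:7  d4:7  d5:3  d6:1 ⇒ 7.
Reduction 10 − 7 = 3.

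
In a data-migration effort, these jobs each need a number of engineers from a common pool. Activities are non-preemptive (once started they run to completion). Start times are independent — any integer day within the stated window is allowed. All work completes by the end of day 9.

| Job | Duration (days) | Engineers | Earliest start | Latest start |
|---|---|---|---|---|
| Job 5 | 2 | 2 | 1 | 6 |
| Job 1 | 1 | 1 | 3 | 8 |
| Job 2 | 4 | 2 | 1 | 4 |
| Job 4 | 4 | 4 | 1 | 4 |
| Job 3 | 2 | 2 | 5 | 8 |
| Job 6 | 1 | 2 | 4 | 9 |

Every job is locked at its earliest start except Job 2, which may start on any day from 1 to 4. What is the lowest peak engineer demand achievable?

Job 2@1: d1:8  d2:8  d3:7  d4:8  d5:2  d6:2  d7:0  d8:0  d9:0 → peak 8
Job 2@2: d1:6  d2:8  d3:7  d4:8  d5:4  d6:2  d7:0  d8:0  d9:0 → peak 8
Job 2@3: d1:6  d2:6  d3:7  d4:8  d5:4  d6:4  d7:0  d8:0  d9:0 → peak 8
Job 2@4: d1:6  d2:6  d3:5  d4:8  d5:4  d6:4  d7:2  d8:0  d9:0 → peak 8
Best is Job 2@1, peak 8.

8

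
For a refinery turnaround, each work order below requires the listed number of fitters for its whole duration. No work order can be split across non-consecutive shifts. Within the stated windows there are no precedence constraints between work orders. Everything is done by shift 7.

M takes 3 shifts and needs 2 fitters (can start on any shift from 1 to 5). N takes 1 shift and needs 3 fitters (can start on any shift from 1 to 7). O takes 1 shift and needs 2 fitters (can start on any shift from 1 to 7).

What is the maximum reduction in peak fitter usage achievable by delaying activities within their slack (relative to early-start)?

Early-start peak: s1:7  s2:2  s3:2  s4:0  s5:0  s6:0  s7:0 ⇒ 7.
Leveled (M@1, N@4, O@5): s1:2  s2:2  s3:2  s4:3  s5:2  s6:0  s7:0 ⇒ 3.
Reduction 7 − 3 = 4.

4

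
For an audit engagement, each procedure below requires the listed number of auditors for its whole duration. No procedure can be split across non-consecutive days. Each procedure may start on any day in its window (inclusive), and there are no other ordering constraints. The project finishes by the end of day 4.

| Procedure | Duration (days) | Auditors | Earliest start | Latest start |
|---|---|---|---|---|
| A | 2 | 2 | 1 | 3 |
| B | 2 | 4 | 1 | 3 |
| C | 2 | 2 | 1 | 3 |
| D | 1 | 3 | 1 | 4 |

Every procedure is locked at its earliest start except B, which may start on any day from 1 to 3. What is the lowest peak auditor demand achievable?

B@1: d1:11  d2:8  d3:0  d4:0 → peak 11
B@2: d1:7  d2:8  d3:4  d4:0 → peak 8
B@3: d1:7  d2:4  d3:4  d4:4 → peak 7
Best is B@3, peak 7.

7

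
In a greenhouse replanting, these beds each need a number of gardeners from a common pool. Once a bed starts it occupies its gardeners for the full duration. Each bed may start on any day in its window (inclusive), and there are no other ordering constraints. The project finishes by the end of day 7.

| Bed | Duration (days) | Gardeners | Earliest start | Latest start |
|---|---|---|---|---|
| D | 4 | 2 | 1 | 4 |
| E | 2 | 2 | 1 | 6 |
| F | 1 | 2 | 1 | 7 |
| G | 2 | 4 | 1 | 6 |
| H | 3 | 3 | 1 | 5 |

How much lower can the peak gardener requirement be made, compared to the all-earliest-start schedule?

Early-start peak: d1:13  d2:11  d3:5  d4:2  d5:0  d6:0  d7:0 ⇒ 13.
Leveled (D@1, E@1, F@5, G@6, H@3): d1:4  d2:4  d3:5  d4:5  d5:5  d6:4  d7:4 ⇒ 5.
Reduction 13 − 5 = 8.

8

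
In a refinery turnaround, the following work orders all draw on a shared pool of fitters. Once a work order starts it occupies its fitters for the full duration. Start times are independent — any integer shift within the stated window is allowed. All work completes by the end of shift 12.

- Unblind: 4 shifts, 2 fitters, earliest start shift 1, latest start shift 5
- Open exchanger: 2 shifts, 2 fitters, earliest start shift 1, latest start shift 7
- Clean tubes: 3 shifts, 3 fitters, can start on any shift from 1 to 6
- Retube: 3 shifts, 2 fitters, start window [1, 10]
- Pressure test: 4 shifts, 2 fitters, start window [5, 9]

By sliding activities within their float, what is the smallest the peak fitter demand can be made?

Early-start (Unblind@1, Open exchanger@1, Clean tubes@1, Retube@1, Pressure test@5) gives peak 9: s1:9  s2:9  s3:7  s4:2  s5:2  s6:2  s7:2  s8:2  s9:0  s10:0  s11:0  s12:0.
Shift Clean tubes→5, Retube→8, Pressure test→8.
Schedule Unblind@1, Open exchanger@1, Clean tubes@5, Retube@8, Pressure test@8: s1:4  s2:4  s3:2  s4:2  s5:3  s6:3  s7:3  s8:4  s9:4  s10:4  s11:2  s12:0 — peak 4.

4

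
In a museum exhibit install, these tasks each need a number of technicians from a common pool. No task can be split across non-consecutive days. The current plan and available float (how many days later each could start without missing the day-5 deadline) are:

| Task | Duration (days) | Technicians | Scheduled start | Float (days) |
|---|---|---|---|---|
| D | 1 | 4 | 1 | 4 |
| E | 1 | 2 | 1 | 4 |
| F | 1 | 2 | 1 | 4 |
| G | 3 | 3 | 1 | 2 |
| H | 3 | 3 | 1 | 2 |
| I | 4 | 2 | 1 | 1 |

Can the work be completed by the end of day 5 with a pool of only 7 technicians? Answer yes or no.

The minimum achievable peak is 8; 7 < 8, so no feasible schedule stays within the cap.

no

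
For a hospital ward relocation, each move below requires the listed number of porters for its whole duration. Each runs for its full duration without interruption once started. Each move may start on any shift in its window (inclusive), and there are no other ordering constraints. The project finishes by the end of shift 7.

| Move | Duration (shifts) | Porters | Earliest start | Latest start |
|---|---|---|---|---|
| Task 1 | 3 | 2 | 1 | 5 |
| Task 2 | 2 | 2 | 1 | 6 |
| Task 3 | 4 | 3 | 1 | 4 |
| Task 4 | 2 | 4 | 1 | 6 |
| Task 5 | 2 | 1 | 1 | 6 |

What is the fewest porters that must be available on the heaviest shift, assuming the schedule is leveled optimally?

Early-start (Task 1@1, Task 2@1, Task 3@1, Task 4@1, Task 5@1) gives peak 12: s1:12  s2:12  s3:5  s4:3  s5:0  s6:0  s7:0.
Shift Task 2→4, Task 4→6, Task 5→5.
Schedule Task 1@1, Task 2@4, Task 3@1, Task 4@6, Task 5@5: s1:5  s2:5  s3:5  s4:5  s5:3  s6:5  s7:4 — peak 5.
Total porter-shifts = 32 over 7 shifts ⇒ peak ≥ ⌈32/7⌉ = 5, so 5 is optimal.

5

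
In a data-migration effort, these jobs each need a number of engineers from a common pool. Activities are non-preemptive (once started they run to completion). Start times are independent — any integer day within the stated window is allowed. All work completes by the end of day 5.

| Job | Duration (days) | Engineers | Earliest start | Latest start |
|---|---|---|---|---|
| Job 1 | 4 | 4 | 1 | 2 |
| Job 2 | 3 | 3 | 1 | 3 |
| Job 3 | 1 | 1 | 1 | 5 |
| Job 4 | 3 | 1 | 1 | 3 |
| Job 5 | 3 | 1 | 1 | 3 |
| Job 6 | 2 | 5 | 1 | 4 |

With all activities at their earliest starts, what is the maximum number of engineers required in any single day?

15

Early-start schedule: Job 1@1, Job 2@1, Job 3@1, Job 4@1, Job 5@1, Job 6@1.
Load per day: day 1: 15, day 2: 14, day 3: 9, day 4: 4, day 5: 0.
Peak is 15.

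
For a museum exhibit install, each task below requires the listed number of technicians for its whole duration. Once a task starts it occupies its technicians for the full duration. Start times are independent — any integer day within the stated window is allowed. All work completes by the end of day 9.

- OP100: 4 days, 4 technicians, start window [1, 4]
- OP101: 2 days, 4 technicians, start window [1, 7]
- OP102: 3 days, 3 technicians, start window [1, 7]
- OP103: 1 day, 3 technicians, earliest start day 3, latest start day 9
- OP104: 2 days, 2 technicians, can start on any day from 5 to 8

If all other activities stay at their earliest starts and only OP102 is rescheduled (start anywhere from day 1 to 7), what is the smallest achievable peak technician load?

OP102@1: d1:11  d2:11  d3:10  d4:4  d5:2  d6:2  d7:0  d8:0  d9:0 → peak 11
OP102@2: d1:8  d2:11  d3:10  d4:7  d5:2  d6:2  d7:0  d8:0  d9:0 → peak 11
OP102@3: d1:8  d2:8  d3:10  d4:7  d5:5  d6:2  d7:0  d8:0  d9:0 → peak 10
OP102@4: d1:8  d2:8  d3:7  d4:7  d5:5  d6:5  d7:0  d8:0  d9:0 → peak 8
OP102@5: d1:8  d2:8  d3:7  d4:4  d5:5  d6:5  d7:3  d8:0  d9:0 → peak 8
OP102@6: d1:8  d2:8  d3:7  d4:4  d5:2  d6:5  d7:3  d8:3  d9:0 → peak 8
OP102@7: d1:8  d2:8  d3:7  d4:4  d5:2  d6:2  d7:3  d8:3  d9:3 → peak 8
Best is OP102@4, peak 8.

8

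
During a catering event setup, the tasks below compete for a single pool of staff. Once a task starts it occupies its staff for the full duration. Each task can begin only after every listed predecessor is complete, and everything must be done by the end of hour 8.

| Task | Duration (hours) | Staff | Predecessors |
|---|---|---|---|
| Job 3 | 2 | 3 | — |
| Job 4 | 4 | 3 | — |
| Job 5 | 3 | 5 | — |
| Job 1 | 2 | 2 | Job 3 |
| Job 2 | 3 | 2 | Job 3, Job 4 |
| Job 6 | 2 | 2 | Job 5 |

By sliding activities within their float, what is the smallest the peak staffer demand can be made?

Early-start (Job 3@1, Job 4@1, Job 5@1, Job 1@3, Job 2@5, Job 6@4) gives peak 11: h1:11  h2:11  h3:10  h4:7  h5:4  h6:2  h7:2  h8:0.
Shift Job 5→3, Job 1→5, Job 2→6, Job 6→6.
Schedule Job 3@1, Job 4@1, Job 5@3, Job 1@5, Job 2@6, Job 6@6: h1:6  h2:6  h3:8  h4:8  h5:7  h6:6  h7:4  h8:2 — peak 8.

8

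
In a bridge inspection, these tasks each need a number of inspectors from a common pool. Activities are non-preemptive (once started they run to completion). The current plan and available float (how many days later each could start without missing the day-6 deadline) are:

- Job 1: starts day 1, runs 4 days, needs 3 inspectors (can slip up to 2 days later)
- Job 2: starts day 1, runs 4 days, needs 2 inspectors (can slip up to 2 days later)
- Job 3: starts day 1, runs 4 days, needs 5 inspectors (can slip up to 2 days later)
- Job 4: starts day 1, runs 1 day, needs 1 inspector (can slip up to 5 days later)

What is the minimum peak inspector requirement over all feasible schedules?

10

Early-start (Job 1@1, Job 2@1, Job 3@1, Job 4@1) gives peak 11: d1:11  d2:10  d3:10  d4:10  d5:0  d6:0.
Shift Job 4→5.
Schedule Job 1@1, Job 2@1, Job 3@1, Job 4@5: d1:10  d2:10  d3:10  d4:10  d5:1  d6:0 — peak 10.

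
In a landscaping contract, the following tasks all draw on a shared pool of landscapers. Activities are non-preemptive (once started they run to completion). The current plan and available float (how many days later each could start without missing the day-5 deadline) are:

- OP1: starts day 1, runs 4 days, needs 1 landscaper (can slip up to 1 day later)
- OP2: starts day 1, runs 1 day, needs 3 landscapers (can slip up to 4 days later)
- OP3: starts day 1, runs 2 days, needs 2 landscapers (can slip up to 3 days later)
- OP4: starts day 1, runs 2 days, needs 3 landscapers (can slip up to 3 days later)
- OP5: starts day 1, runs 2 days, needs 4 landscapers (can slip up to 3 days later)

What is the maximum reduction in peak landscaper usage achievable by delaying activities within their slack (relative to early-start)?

7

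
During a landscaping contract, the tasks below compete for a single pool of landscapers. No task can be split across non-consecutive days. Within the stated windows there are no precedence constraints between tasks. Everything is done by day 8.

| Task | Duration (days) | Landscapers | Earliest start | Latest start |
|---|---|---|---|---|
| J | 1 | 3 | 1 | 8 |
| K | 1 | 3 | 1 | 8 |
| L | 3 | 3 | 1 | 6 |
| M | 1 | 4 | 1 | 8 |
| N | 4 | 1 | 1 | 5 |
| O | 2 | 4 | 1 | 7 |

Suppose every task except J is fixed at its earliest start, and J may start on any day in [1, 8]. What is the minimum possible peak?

15

J@1: d1:18  d2:8  d3:4  d4:1  d5:0  d6:0  d7:0  d8:0 → peak 18
J@2: d1:15  d2:11  d3:4  d4:1  d5:0  d6:0  d7:0  d8:0 → peak 15
J@3: d1:15  d2:8  d3:7  d4:1  d5:0  d6:0  d7:0  d8:0 → peak 15
J@4: d1:15  d2:8  d3:4  d4:4  d5:0  d6:0  d7:0  d8:0 → peak 15
J@5: d1:15  d2:8  d3:4  d4:1  d5:3  d6:0  d7:0  d8:0 → peak 15
J@6: d1:15  d2:8  d3:4  d4:1  d5:0  d6:3  d7:0  d8:0 → peak 15
J@7: d1:15  d2:8  d3:4  d4:1  d5:0  d6:0  d7:3  d8:0 → peak 15
J@8: d1:15  d2:8  d3:4  d4:1  d5:0  d6:0  d7:0  d8:3 → peak 15
Best is J@2, peak 15.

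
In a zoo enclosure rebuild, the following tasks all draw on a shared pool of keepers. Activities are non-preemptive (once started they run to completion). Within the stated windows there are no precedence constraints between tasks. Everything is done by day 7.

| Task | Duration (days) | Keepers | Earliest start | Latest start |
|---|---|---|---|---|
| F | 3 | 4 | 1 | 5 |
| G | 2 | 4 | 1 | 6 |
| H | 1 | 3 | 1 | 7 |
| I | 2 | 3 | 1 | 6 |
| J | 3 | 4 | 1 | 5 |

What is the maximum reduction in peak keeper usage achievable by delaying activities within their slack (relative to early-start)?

Early-start peak: d1:18  d2:15  d3:8  d4:0  d5:0  d6:0  d7:0 ⇒ 18.
Leveled (F@1, G@1, H@3, I@4, J@4): d1:8  d2:8  d3:7  d4:7  d5:7  d6:4  d7:0 ⇒ 8.
Reduction 18 − 8 = 10.

10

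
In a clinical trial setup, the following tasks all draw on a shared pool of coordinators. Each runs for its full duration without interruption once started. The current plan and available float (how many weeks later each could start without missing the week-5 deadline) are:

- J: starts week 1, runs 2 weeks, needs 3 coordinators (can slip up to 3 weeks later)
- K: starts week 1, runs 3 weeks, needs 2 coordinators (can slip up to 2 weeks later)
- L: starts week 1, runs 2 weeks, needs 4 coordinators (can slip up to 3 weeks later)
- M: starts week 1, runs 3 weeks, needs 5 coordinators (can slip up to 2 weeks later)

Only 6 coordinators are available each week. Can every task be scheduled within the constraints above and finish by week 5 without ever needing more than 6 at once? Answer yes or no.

no

Total coordinator-weeks = 35; over 5 weeks the average is 35/5 > 6, so some week must exceed 6.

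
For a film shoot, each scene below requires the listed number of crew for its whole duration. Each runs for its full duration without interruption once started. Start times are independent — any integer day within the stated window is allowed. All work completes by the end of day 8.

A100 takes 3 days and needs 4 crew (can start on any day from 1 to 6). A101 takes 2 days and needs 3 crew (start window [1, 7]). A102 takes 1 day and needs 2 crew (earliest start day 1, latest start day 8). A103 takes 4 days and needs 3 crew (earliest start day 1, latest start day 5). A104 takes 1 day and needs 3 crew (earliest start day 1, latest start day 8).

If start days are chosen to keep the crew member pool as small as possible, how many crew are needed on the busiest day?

Early-start (A100@1, A101@1, A102@1, A103@1, A104@1) gives peak 15: d1:15  d2:10  d3:7  d4:3  d5:0  d6:0  d7:0  d8:0.
Shift A101→4, A103→4, A104→6.
Schedule A100@1, A101@4, A102@1, A103@4, A104@6: d1:6  d2:4  d3:4  d4:6  d5:6  d6:6  d7:3  d8:0 — peak 6.

6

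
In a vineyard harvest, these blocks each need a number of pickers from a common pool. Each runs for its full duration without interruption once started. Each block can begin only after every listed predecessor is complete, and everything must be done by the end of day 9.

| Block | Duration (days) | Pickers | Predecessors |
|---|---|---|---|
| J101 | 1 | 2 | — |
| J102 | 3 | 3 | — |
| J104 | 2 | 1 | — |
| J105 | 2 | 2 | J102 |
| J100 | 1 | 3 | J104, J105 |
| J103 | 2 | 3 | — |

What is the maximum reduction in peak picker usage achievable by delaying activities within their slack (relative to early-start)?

Early-start peak: d1:9  d2:7  d3:3  d4:2  d5:2  d6:3  d7:0  d8:0  d9:0 ⇒ 9.
Leveled (J101@1, J102@2, J104@5, J105@5, J100@7, J103@8): d1:2  d2:3  d3:3  d4:3  d5:3  d6:3  d7:3  d8:3  d9:3 ⇒ 3.
Reduction 9 − 3 = 6.

6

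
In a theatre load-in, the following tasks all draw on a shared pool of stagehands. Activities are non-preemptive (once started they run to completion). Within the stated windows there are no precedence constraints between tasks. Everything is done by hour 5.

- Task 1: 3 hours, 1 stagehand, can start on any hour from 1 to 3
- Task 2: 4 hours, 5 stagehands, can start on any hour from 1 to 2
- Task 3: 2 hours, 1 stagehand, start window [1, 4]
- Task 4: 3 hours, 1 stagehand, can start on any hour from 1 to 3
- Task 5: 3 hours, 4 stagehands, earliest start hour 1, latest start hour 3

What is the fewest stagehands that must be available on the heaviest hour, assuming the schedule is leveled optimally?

Early-start (Task 1@1, Task 2@1, Task 3@1, Task 4@1, Task 5@1) gives peak 12: h1:12  h2:12  h3:11  h4:5  h5:0.
Shift Task 5→3.
Schedule Task 1@1, Task 2@1, Task 3@1, Task 4@1, Task 5@3: h1:8  h2:8  h3:11  h4:9  h5:4 — peak 11.

11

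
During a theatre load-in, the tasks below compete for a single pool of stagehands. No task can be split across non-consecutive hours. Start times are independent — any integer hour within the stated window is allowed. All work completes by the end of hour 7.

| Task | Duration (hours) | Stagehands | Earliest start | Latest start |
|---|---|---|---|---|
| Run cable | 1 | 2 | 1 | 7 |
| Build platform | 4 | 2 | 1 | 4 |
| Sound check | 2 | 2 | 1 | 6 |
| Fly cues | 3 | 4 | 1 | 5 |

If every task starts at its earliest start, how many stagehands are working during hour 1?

At early start, hour 1 has: Run cable, Build platform, Sound check, Fly cues.
Demand: 2 + 2 + 2 + 4 = 10.

10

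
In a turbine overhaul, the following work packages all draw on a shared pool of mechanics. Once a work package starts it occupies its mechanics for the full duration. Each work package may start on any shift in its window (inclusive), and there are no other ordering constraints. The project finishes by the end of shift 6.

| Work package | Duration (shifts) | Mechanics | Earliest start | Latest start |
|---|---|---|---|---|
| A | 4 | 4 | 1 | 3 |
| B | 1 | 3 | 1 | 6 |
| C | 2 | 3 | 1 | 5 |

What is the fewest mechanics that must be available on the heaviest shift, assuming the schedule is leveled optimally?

Early-start (A@1, B@1, C@1) gives peak 10: s1:10  s2:7  s3:4  s4:4  s5:0  s6:0.
Shift B→5, C→5.
Schedule A@1, B@5, C@5: s1:4  s2:4  s3:4  s4:4  s5:6  s6:3 — peak 6.

6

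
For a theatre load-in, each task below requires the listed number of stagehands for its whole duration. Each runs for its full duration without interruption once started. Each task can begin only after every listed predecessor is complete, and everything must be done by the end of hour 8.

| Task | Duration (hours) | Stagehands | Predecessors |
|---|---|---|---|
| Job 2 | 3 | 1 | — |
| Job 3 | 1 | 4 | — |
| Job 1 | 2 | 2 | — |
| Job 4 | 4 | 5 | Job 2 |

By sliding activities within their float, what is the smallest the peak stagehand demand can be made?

5

Early-start (Job 2@1, Job 3@1, Job 1@1, Job 4@4) gives peak 7: h1:7  h2:3  h3:1  h4:5  h5:5  h6:5  h7:5  h8:0.
Shift Job 1→2.
Schedule Job 2@1, Job 3@1, Job 1@2, Job 4@4: h1:5  h2:3  h3:3  h4:5  h5:5  h6:5  h7:5  h8:0 — peak 5.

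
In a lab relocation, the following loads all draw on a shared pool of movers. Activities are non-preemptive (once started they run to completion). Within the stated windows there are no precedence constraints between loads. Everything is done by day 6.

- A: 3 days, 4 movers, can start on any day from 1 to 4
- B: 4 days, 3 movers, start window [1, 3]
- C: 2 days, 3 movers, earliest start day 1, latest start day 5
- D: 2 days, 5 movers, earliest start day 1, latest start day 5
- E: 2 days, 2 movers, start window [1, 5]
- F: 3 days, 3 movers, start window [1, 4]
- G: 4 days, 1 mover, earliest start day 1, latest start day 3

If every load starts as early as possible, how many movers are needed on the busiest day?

Early-start schedule: A@1, B@1, C@1, D@1, E@1, F@1, G@1.
Load per day: day 1: 21, day 2: 21, day 3: 11, day 4: 4, day 5: 0, day 6: 0.
Peak is 21.

21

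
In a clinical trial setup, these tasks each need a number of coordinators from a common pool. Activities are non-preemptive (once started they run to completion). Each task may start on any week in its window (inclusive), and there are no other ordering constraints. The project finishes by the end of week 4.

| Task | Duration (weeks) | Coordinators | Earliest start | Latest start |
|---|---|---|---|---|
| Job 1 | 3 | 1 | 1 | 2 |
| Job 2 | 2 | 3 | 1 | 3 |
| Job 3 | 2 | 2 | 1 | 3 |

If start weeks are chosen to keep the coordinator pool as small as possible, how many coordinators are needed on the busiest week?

Early-start (Job 1@1, Job 2@1, Job 3@1) gives peak 6: w1:6  w2:6  w3:1  w4:0.
Shift Job 3→3.
Schedule Job 1@1, Job 2@1, Job 3@3: w1:4  w2:4  w3:3  w4:2 — peak 4.
Total coordinator-weeks = 13 over 4 weeks ⇒ peak ≥ ⌈13/4⌉ = 4, so 4 is optimal.

4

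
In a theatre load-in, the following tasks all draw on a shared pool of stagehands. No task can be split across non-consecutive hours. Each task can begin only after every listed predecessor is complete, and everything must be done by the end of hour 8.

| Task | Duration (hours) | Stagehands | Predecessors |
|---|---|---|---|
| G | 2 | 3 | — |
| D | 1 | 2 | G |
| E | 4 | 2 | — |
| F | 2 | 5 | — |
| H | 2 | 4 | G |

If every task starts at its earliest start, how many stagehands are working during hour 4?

6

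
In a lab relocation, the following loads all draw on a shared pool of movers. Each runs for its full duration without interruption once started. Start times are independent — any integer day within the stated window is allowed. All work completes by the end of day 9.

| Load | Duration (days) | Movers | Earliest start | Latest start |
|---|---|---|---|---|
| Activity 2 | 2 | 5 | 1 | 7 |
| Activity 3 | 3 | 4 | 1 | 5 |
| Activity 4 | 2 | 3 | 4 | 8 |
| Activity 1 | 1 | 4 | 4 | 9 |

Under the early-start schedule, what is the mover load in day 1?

9

At early start, day 1 has: Activity 2, Activity 3.
Demand: 5 + 4 = 9.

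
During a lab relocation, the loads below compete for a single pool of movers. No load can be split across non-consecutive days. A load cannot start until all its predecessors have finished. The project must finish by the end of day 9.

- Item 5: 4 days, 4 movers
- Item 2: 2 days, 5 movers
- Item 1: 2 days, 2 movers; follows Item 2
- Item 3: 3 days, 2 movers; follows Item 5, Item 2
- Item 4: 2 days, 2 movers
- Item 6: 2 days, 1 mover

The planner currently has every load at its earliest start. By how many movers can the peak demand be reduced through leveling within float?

6

Early-start peak: d1:12  d2:12  d3:6  d4:6  d5:2  d6:2  d7:2  d8:0  d9:0 ⇒ 12.
Leveled (Item 5@1, Item 2@5, Item 1@7, Item 3@7, Item 4@1, Item 6@3): d1:6  d2:6  d3:5  d4:5  d5:5  d6:5  d7:4  d8:4  d9:2 ⇒ 6.
Reduction 12 − 6 = 6.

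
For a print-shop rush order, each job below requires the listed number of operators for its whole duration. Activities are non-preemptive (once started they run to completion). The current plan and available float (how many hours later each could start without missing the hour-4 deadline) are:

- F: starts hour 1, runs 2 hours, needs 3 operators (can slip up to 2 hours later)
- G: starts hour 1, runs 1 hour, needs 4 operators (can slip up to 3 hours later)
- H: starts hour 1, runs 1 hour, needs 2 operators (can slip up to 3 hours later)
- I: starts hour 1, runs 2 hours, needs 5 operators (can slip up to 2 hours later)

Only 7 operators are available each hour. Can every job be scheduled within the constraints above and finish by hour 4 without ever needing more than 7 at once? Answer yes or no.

yes

Schedule F@1, G@1, H@2, I@3: h1:7  h2:5  h3:5  h4:5 — peak 7 ≤ 7.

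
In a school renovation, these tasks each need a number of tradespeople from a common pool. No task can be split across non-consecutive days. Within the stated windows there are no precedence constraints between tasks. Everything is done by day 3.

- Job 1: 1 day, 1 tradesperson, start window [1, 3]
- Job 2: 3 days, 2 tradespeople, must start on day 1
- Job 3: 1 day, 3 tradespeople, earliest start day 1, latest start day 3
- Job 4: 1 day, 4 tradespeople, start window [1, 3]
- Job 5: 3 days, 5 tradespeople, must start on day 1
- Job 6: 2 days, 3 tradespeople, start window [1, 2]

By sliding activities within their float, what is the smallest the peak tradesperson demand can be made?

13

Early-start (Job 1@1, Job 2@1, Job 3@1, Job 4@1, Job 5@1, Job 6@1) gives peak 18: d1:18  d2:10  d3:7.
Shift Job 3→2, Job 6→2.
Schedule Job 1@1, Job 2@1, Job 3@2, Job 4@1, Job 5@1, Job 6@2: d1:12  d2:13  d3:10 — peak 13.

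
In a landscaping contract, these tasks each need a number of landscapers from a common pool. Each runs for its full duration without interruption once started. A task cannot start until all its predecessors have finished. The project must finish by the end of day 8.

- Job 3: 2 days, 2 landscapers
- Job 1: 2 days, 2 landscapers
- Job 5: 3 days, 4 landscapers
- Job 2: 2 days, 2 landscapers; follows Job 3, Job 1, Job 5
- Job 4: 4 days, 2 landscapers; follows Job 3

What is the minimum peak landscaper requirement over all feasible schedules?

Early-start (Job 3@1, Job 1@1, Job 5@1, Job 2@4, Job 4@3) gives peak 8: d1:8  d2:8  d3:6  d4:4  d5:4  d6:2  d7:0  d8:0.
Shift Job 5→3, Job 2→6.
Schedule Job 3@1, Job 1@1, Job 5@3, Job 2@6, Job 4@3: d1:4  d2:4  d3:6  d4:6  d5:6  d6:4  d7:2  d8:0 — peak 6.

6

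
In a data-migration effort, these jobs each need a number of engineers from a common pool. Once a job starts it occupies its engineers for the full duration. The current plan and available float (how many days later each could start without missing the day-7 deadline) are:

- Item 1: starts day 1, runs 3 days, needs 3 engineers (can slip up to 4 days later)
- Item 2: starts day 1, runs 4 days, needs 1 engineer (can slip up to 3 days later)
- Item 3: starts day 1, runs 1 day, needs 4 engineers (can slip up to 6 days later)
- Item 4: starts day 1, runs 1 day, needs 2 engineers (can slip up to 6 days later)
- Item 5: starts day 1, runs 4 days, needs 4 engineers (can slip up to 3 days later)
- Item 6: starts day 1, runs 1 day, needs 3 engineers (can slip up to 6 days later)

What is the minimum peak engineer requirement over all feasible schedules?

7

Early-start (Item 1@1, Item 2@1, Item 3@1, Item 4@1, Item 5@1, Item 6@1) gives peak 17: d1:17  d2:8  d3:8  d4:5  d5:0  d6:0  d7:0.
Shift Item 2→2, Item 4→2, Item 5→4, Item 6→3.
Schedule Item 1@1, Item 2@2, Item 3@1, Item 4@2, Item 5@4, Item 6@3: d1:7  d2:6  d3:7  d4:5  d5:5  d6:4  d7:4 — peak 7.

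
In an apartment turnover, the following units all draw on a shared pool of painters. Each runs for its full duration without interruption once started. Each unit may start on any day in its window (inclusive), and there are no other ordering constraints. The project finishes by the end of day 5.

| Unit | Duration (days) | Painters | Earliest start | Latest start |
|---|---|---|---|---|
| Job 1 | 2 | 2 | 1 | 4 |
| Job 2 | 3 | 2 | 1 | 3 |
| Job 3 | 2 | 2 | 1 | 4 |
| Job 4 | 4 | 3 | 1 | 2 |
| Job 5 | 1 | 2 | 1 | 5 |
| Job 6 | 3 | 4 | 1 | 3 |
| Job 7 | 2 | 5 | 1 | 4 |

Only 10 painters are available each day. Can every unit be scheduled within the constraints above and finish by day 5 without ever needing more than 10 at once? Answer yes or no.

no

The minimum achievable peak is 11; 10 < 11, so no feasible schedule stays within the cap.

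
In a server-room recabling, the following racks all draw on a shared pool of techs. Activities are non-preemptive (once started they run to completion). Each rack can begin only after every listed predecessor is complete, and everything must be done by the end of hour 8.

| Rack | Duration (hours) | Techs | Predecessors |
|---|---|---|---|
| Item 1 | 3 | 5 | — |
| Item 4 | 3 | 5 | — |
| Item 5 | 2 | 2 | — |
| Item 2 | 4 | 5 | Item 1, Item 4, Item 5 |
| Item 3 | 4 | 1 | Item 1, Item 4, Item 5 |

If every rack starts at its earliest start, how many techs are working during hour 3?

10

At early start, hour 3 has: Item 1, Item 4.
Demand: 5 + 5 = 10.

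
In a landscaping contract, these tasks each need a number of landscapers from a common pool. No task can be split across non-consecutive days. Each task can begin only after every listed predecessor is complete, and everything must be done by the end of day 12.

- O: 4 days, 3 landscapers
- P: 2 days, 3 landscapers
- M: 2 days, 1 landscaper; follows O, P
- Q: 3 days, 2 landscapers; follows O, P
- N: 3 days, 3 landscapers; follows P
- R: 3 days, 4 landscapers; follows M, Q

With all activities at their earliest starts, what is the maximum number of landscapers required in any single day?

6

Early-start schedule: O@1, P@1, M@5, Q@5, N@3, R@8.
Load per day: day 1: 6, day 2: 6, day 3: 6, day 4: 6, day 5: 6, day 6: 3, day 7: 2, day 8: 4, day 9: 4, day 10: 4, day 11: 0, day 12: 0.
Peak is 6.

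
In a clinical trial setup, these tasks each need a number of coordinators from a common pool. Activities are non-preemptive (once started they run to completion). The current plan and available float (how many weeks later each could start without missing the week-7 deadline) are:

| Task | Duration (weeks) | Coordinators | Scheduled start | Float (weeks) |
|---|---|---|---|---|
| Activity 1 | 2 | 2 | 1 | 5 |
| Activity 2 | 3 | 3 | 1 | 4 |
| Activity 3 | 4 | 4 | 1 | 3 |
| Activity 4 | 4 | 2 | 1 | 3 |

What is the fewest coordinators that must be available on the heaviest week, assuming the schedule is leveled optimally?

Early-start (Activity 1@1, Activity 2@1, Activity 3@1, Activity 4@1) gives peak 11: w1:11  w2:11  w3:9  w4:6  w5:0  w6:0  w7:0.
Shift Activity 3→4, Activity 4→3.
Schedule Activity 1@1, Activity 2@1, Activity 3@4, Activity 4@3: w1:5  w2:5  w3:5  w4:6  w5:6  w6:6  w7:4 — peak 6.
Total coordinator-weeks = 37 over 7 weeks ⇒ peak ≥ ⌈37/7⌉ = 6, so 6 is optimal.

6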